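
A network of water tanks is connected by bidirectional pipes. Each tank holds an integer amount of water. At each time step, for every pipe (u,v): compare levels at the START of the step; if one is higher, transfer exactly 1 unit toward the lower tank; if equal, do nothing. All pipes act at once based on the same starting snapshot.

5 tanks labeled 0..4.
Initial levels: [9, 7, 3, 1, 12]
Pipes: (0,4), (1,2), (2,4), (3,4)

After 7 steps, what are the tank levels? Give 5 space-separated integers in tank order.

Answer: 7 6 8 6 5

Derivation:
Step 1: flows [4->0,1->2,4->2,4->3] -> levels [10 6 5 2 9]
Step 2: flows [0->4,1->2,4->2,4->3] -> levels [9 5 7 3 8]
Step 3: flows [0->4,2->1,4->2,4->3] -> levels [8 6 7 4 7]
Step 4: flows [0->4,2->1,2=4,4->3] -> levels [7 7 6 5 7]
Step 5: flows [0=4,1->2,4->2,4->3] -> levels [7 6 8 6 5]
Step 6: flows [0->4,2->1,2->4,3->4] -> levels [6 7 6 5 8]
Step 7: flows [4->0,1->2,4->2,4->3] -> levels [7 6 8 6 5]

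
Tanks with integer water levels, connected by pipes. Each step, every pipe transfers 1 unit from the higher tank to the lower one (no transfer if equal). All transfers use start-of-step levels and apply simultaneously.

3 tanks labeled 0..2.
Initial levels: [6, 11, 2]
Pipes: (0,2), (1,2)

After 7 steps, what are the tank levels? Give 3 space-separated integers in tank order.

Answer: 6 6 7

Derivation:
Step 1: flows [0->2,1->2] -> levels [5 10 4]
Step 2: flows [0->2,1->2] -> levels [4 9 6]
Step 3: flows [2->0,1->2] -> levels [5 8 6]
Step 4: flows [2->0,1->2] -> levels [6 7 6]
Step 5: flows [0=2,1->2] -> levels [6 6 7]
Step 6: flows [2->0,2->1] -> levels [7 7 5]
Step 7: flows [0->2,1->2] -> levels [6 6 7]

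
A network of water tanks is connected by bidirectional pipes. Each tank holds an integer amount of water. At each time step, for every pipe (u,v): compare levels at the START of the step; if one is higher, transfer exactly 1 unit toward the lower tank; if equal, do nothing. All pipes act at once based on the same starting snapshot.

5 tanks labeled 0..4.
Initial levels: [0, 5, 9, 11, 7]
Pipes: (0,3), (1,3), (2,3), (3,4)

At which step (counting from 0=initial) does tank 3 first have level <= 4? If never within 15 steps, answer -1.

Step 1: flows [3->0,3->1,3->2,3->4] -> levels [1 6 10 7 8]
Step 2: flows [3->0,3->1,2->3,4->3] -> levels [2 7 9 7 7]
Step 3: flows [3->0,1=3,2->3,3=4] -> levels [3 7 8 7 7]
Step 4: flows [3->0,1=3,2->3,3=4] -> levels [4 7 7 7 7]
Step 5: flows [3->0,1=3,2=3,3=4] -> levels [5 7 7 6 7]
Step 6: flows [3->0,1->3,2->3,4->3] -> levels [6 6 6 8 6]
Step 7: flows [3->0,3->1,3->2,3->4] -> levels [7 7 7 4 7]
Tank 3 first reaches <=4 at step 7

Answer: 7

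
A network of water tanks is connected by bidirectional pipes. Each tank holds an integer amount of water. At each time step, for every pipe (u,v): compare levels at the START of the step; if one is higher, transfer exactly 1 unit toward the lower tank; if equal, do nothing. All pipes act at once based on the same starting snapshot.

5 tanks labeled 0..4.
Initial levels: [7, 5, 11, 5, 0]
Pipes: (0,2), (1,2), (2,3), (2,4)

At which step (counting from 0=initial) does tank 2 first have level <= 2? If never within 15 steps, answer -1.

Answer: -1

Derivation:
Step 1: flows [2->0,2->1,2->3,2->4] -> levels [8 6 7 6 1]
Step 2: flows [0->2,2->1,2->3,2->4] -> levels [7 7 5 7 2]
Step 3: flows [0->2,1->2,3->2,2->4] -> levels [6 6 7 6 3]
Step 4: flows [2->0,2->1,2->3,2->4] -> levels [7 7 3 7 4]
Step 5: flows [0->2,1->2,3->2,4->2] -> levels [6 6 7 6 3]
  -> period-2 cycle (repeats step 3); tank 2 never drops to <=2
Tank 2 never reaches <=2 within 15 steps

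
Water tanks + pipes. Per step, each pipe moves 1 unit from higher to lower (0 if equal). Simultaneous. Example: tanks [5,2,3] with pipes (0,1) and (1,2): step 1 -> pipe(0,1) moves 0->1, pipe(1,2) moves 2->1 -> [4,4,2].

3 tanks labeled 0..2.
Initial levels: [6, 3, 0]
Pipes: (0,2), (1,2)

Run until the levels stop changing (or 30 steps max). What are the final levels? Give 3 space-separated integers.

Step 1: flows [0->2,1->2] -> levels [5 2 2]
Step 2: flows [0->2,1=2] -> levels [4 2 3]
Step 3: flows [0->2,2->1] -> levels [3 3 3]
Step 4: flows [0=2,1=2] -> levels [3 3 3]
  -> stable (no change)

Answer: 3 3 3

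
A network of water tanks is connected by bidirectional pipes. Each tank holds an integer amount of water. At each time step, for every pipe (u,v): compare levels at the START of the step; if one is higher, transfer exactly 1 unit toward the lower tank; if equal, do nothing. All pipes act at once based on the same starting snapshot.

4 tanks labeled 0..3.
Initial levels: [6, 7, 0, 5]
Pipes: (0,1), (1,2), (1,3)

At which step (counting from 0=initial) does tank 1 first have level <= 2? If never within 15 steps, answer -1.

Answer: -1

Derivation:
Step 1: flows [1->0,1->2,1->3] -> levels [7 4 1 6]
Step 2: flows [0->1,1->2,3->1] -> levels [6 5 2 5]
Step 3: flows [0->1,1->2,1=3] -> levels [5 5 3 5]
Step 4: flows [0=1,1->2,1=3] -> levels [5 4 4 5]
Step 5: flows [0->1,1=2,3->1] -> levels [4 6 4 4]
Step 6: flows [1->0,1->2,1->3] -> levels [5 3 5 5]
Step 7: flows [0->1,2->1,3->1] -> levels [4 6 4 4]
  -> period-2 cycle (repeats step 5); tank 1 never drops to <=2
Tank 1 never reaches <=2 within 15 steps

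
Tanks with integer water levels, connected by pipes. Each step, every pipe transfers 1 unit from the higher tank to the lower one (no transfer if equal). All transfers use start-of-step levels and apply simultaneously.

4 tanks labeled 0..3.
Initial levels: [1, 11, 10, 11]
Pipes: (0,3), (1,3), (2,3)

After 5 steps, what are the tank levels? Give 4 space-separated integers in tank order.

Answer: 6 10 10 7

Derivation:
Step 1: flows [3->0,1=3,3->2] -> levels [2 11 11 9]
Step 2: flows [3->0,1->3,2->3] -> levels [3 10 10 10]
Step 3: flows [3->0,1=3,2=3] -> levels [4 10 10 9]
Step 4: flows [3->0,1->3,2->3] -> levels [5 9 9 10]
Step 5: flows [3->0,3->1,3->2] -> levels [6 10 10 7]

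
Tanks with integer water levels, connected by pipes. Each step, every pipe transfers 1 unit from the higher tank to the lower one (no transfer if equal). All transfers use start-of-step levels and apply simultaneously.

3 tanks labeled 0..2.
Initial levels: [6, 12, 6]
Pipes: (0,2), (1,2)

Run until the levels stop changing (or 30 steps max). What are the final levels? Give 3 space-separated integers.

Answer: 8 8 8

Derivation:
Step 1: flows [0=2,1->2] -> levels [6 11 7]
Step 2: flows [2->0,1->2] -> levels [7 10 7]
Step 3: flows [0=2,1->2] -> levels [7 9 8]
Step 4: flows [2->0,1->2] -> levels [8 8 8]
Step 5: flows [0=2,1=2] -> levels [8 8 8]
  -> stable (no change)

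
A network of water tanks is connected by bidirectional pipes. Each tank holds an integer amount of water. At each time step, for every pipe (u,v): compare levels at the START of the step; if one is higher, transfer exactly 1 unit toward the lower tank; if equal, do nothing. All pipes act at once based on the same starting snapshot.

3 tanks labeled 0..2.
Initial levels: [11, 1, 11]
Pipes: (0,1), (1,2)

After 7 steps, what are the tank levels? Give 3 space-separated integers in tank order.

Answer: 8 7 8

Derivation:
Step 1: flows [0->1,2->1] -> levels [10 3 10]
Step 2: flows [0->1,2->1] -> levels [9 5 9]
Step 3: flows [0->1,2->1] -> levels [8 7 8]
Step 4: flows [0->1,2->1] -> levels [7 9 7]
Step 5: flows [1->0,1->2] -> levels [8 7 8]
  -> period-2 cycle: step 5 state = step 3 state
  -> state at step 7: (7-3) mod 2 = 0, same as step 3 -> [8 7 8]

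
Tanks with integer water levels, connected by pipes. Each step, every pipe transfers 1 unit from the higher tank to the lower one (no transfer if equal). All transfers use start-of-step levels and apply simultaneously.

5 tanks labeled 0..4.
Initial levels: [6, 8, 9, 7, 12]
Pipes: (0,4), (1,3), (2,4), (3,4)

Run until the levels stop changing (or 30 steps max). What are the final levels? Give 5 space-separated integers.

Answer: 8 9 8 7 10

Derivation:
Step 1: flows [4->0,1->3,4->2,4->3] -> levels [7 7 10 9 9]
Step 2: flows [4->0,3->1,2->4,3=4] -> levels [8 8 9 8 9]
Step 3: flows [4->0,1=3,2=4,4->3] -> levels [9 8 9 9 7]
Step 4: flows [0->4,3->1,2->4,3->4] -> levels [8 9 8 7 10]
Step 5: flows [4->0,1->3,4->2,4->3] -> levels [9 8 9 9 7]
  -> period-2 cycle: step 5 state = step 3 state; never stabilizes
  -> state at step 30: (30-3) mod 2 = 1, same as step 4 -> [8 9 8 7 10]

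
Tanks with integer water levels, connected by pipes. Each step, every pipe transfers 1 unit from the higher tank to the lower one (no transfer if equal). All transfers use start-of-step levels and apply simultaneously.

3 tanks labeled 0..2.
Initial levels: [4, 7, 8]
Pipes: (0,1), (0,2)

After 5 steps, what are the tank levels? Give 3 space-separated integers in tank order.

Answer: 5 7 7

Derivation:
Step 1: flows [1->0,2->0] -> levels [6 6 7]
Step 2: flows [0=1,2->0] -> levels [7 6 6]
Step 3: flows [0->1,0->2] -> levels [5 7 7]
Step 4: flows [1->0,2->0] -> levels [7 6 6]
  -> period-2 cycle: step 4 state = step 2 state
  -> state at step 5: (5-2) mod 2 = 1, same as step 3 -> [5 7 7]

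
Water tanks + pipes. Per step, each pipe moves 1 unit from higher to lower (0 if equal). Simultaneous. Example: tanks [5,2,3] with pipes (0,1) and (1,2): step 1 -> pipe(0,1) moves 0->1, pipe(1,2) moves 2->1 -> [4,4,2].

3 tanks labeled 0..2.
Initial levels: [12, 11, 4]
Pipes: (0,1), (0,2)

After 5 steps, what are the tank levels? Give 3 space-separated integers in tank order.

Step 1: flows [0->1,0->2] -> levels [10 12 5]
Step 2: flows [1->0,0->2] -> levels [10 11 6]
Step 3: flows [1->0,0->2] -> levels [10 10 7]
Step 4: flows [0=1,0->2] -> levels [9 10 8]
Step 5: flows [1->0,0->2] -> levels [9 9 9]

Answer: 9 9 9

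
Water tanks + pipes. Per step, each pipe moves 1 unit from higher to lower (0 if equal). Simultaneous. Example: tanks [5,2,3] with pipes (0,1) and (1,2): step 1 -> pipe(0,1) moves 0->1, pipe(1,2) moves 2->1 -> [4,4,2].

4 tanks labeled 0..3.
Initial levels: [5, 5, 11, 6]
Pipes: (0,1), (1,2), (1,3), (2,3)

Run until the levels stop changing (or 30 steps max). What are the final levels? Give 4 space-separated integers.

Step 1: flows [0=1,2->1,3->1,2->3] -> levels [5 7 9 6]
Step 2: flows [1->0,2->1,1->3,2->3] -> levels [6 6 7 8]
Step 3: flows [0=1,2->1,3->1,3->2] -> levels [6 8 7 6]
Step 4: flows [1->0,1->2,1->3,2->3] -> levels [7 5 7 8]
Step 5: flows [0->1,2->1,3->1,3->2] -> levels [6 8 7 6]
  -> period-2 cycle: step 5 state = step 3 state; never stabilizes
  -> state at step 30: (30-3) mod 2 = 1, same as step 4 -> [7 5 7 8]

Answer: 7 5 7 8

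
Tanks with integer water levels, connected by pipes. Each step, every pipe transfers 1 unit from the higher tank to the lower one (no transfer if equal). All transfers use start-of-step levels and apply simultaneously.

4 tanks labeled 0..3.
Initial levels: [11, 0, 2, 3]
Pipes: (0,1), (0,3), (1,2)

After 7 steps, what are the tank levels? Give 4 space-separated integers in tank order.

Step 1: flows [0->1,0->3,2->1] -> levels [9 2 1 4]
Step 2: flows [0->1,0->3,1->2] -> levels [7 2 2 5]
Step 3: flows [0->1,0->3,1=2] -> levels [5 3 2 6]
Step 4: flows [0->1,3->0,1->2] -> levels [5 3 3 5]
Step 5: flows [0->1,0=3,1=2] -> levels [4 4 3 5]
Step 6: flows [0=1,3->0,1->2] -> levels [5 3 4 4]
Step 7: flows [0->1,0->3,2->1] -> levels [3 5 3 5]

Answer: 3 5 3 5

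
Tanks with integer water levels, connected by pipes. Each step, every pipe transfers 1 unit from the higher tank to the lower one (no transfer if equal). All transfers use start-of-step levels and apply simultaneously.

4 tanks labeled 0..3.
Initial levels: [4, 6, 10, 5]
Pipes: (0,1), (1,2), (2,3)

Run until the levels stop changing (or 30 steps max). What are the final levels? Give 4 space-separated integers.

Step 1: flows [1->0,2->1,2->3] -> levels [5 6 8 6]
Step 2: flows [1->0,2->1,2->3] -> levels [6 6 6 7]
Step 3: flows [0=1,1=2,3->2] -> levels [6 6 7 6]
Step 4: flows [0=1,2->1,2->3] -> levels [6 7 5 7]
Step 5: flows [1->0,1->2,3->2] -> levels [7 5 7 6]
Step 6: flows [0->1,2->1,2->3] -> levels [6 7 5 7]
  -> period-2 cycle: step 6 state = step 4 state; never stabilizes
  -> state at step 30: (30-4) mod 2 = 0, same as step 4 -> [6 7 5 7]

Answer: 6 7 5 7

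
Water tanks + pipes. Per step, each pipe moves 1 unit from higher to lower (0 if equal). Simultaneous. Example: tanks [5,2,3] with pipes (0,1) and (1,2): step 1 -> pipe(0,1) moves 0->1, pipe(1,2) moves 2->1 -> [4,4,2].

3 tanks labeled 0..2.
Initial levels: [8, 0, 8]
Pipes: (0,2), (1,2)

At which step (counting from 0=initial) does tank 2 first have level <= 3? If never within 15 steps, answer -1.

Step 1: flows [0=2,2->1] -> levels [8 1 7]
Step 2: flows [0->2,2->1] -> levels [7 2 7]
Step 3: flows [0=2,2->1] -> levels [7 3 6]
Step 4: flows [0->2,2->1] -> levels [6 4 6]
Step 5: flows [0=2,2->1] -> levels [6 5 5]
Step 6: flows [0->2,1=2] -> levels [5 5 6]
Step 7: flows [2->0,2->1] -> levels [6 6 4]
Step 8: flows [0->2,1->2] -> levels [5 5 6]
  -> period-2 cycle (repeats step 6); tank 2 never drops to <=3
Tank 2 never reaches <=3 within 15 steps

Answer: -1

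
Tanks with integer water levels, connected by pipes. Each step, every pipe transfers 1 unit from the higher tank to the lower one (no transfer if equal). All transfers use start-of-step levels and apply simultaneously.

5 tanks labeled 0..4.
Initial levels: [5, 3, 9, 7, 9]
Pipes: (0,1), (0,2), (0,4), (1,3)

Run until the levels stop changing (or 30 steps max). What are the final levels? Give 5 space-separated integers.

Answer: 6 7 7 6 7

Derivation:
Step 1: flows [0->1,2->0,4->0,3->1] -> levels [6 5 8 6 8]
Step 2: flows [0->1,2->0,4->0,3->1] -> levels [7 7 7 5 7]
Step 3: flows [0=1,0=2,0=4,1->3] -> levels [7 6 7 6 7]
Step 4: flows [0->1,0=2,0=4,1=3] -> levels [6 7 7 6 7]
Step 5: flows [1->0,2->0,4->0,1->3] -> levels [9 5 6 7 6]
Step 6: flows [0->1,0->2,0->4,3->1] -> levels [6 7 7 6 7]
  -> period-2 cycle: step 6 state = step 4 state; never stabilizes
  -> state at step 30: (30-4) mod 2 = 0, same as step 4 -> [6 7 7 6 7]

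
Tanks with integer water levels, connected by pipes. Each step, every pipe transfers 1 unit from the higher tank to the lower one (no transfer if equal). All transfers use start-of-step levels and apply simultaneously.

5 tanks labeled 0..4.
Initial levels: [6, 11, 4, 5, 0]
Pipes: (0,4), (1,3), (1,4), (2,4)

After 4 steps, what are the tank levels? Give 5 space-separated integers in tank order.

Step 1: flows [0->4,1->3,1->4,2->4] -> levels [5 9 3 6 3]
Step 2: flows [0->4,1->3,1->4,2=4] -> levels [4 7 3 7 5]
Step 3: flows [4->0,1=3,1->4,4->2] -> levels [5 6 4 7 4]
Step 4: flows [0->4,3->1,1->4,2=4] -> levels [4 6 4 6 6]

Answer: 4 6 4 6 6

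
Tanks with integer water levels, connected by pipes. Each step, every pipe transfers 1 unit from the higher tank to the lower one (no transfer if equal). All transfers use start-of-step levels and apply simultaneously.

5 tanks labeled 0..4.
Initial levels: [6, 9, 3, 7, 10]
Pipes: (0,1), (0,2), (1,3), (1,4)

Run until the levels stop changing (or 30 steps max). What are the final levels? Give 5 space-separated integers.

Answer: 6 8 7 7 7

Derivation:
Step 1: flows [1->0,0->2,1->3,4->1] -> levels [6 8 4 8 9]
Step 2: flows [1->0,0->2,1=3,4->1] -> levels [6 8 5 8 8]
Step 3: flows [1->0,0->2,1=3,1=4] -> levels [6 7 6 8 8]
Step 4: flows [1->0,0=2,3->1,4->1] -> levels [7 8 6 7 7]
Step 5: flows [1->0,0->2,1->3,1->4] -> levels [7 5 7 8 8]
Step 6: flows [0->1,0=2,3->1,4->1] -> levels [6 8 7 7 7]
Step 7: flows [1->0,2->0,1->3,1->4] -> levels [8 5 6 8 8]
Step 8: flows [0->1,0->2,3->1,4->1] -> levels [6 8 7 7 7]
  -> period-2 cycle: step 8 state = step 6 state; never stabilizes
  -> state at step 30: (30-6) mod 2 = 0, same as step 6 -> [6 8 7 7 7]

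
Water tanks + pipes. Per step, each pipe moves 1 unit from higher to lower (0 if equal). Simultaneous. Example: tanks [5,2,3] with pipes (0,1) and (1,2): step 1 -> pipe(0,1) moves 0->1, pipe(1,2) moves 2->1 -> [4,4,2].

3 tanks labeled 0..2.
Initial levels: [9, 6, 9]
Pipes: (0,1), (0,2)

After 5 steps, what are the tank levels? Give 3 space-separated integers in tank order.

Answer: 8 8 8

Derivation:
Step 1: flows [0->1,0=2] -> levels [8 7 9]
Step 2: flows [0->1,2->0] -> levels [8 8 8]
Step 3: flows [0=1,0=2] -> levels [8 8 8]
  -> stable; steps 4..5 unchanged -> [8 8 8]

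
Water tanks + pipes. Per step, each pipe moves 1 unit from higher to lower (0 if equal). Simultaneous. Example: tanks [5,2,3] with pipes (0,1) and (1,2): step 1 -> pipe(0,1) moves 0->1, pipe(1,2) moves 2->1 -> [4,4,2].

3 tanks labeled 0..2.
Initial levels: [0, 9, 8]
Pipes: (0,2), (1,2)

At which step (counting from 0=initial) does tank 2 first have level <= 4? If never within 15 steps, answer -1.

Step 1: flows [2->0,1->2] -> levels [1 8 8]
Step 2: flows [2->0,1=2] -> levels [2 8 7]
Step 3: flows [2->0,1->2] -> levels [3 7 7]
Step 4: flows [2->0,1=2] -> levels [4 7 6]
Step 5: flows [2->0,1->2] -> levels [5 6 6]
Step 6: flows [2->0,1=2] -> levels [6 6 5]
Step 7: flows [0->2,1->2] -> levels [5 5 7]
Step 8: flows [2->0,2->1] -> levels [6 6 5]
  -> period-2 cycle (repeats step 6); tank 2 never drops to <=4
Tank 2 never reaches <=4 within 15 steps

Answer: -1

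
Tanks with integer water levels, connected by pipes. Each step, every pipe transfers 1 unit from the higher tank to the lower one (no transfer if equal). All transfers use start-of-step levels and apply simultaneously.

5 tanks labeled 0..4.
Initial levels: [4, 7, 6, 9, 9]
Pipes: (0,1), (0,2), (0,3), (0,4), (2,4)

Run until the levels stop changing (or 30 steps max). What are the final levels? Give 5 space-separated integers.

Step 1: flows [1->0,2->0,3->0,4->0,4->2] -> levels [8 6 6 8 7]
Step 2: flows [0->1,0->2,0=3,0->4,4->2] -> levels [5 7 8 8 7]
Step 3: flows [1->0,2->0,3->0,4->0,2->4] -> levels [9 6 6 7 7]
Step 4: flows [0->1,0->2,0->3,0->4,4->2] -> levels [5 7 8 8 7]
  -> period-2 cycle: step 4 state = step 2 state; never stabilizes
  -> state at step 30: (30-2) mod 2 = 0, same as step 2 -> [5 7 8 8 7]

Answer: 5 7 8 8 7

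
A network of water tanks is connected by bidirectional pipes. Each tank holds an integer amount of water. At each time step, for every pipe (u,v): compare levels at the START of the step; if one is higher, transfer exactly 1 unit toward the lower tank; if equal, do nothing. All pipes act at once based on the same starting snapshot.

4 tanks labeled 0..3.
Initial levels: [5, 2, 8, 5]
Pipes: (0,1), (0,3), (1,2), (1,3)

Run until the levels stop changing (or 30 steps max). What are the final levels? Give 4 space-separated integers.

Step 1: flows [0->1,0=3,2->1,3->1] -> levels [4 5 7 4]
Step 2: flows [1->0,0=3,2->1,1->3] -> levels [5 4 6 5]
Step 3: flows [0->1,0=3,2->1,3->1] -> levels [4 7 5 4]
Step 4: flows [1->0,0=3,1->2,1->3] -> levels [5 4 6 5]
  -> period-2 cycle: step 4 state = step 2 state; never stabilizes
  -> state at step 30: (30-2) mod 2 = 0, same as step 2 -> [5 4 6 5]

Answer: 5 4 6 5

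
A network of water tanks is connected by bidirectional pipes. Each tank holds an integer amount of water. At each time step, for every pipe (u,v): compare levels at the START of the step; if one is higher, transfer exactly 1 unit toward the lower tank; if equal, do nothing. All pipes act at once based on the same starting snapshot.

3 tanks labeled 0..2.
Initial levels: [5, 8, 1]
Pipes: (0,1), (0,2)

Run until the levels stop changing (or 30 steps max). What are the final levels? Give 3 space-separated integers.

Step 1: flows [1->0,0->2] -> levels [5 7 2]
Step 2: flows [1->0,0->2] -> levels [5 6 3]
Step 3: flows [1->0,0->2] -> levels [5 5 4]
Step 4: flows [0=1,0->2] -> levels [4 5 5]
Step 5: flows [1->0,2->0] -> levels [6 4 4]
Step 6: flows [0->1,0->2] -> levels [4 5 5]
  -> period-2 cycle: step 6 state = step 4 state; never stabilizes
  -> state at step 30: (30-4) mod 2 = 0, same as step 4 -> [4 5 5]

Answer: 4 5 5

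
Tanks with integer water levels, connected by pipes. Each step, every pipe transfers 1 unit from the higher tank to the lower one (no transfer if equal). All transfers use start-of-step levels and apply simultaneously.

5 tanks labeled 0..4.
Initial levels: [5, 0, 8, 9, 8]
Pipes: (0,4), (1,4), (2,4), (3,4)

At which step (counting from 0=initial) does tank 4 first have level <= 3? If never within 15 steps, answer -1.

Step 1: flows [4->0,4->1,2=4,3->4] -> levels [6 1 8 8 7]
Step 2: flows [4->0,4->1,2->4,3->4] -> levels [7 2 7 7 7]
Step 3: flows [0=4,4->1,2=4,3=4] -> levels [7 3 7 7 6]
Step 4: flows [0->4,4->1,2->4,3->4] -> levels [6 4 6 6 8]
Step 5: flows [4->0,4->1,4->2,4->3] -> levels [7 5 7 7 4]
Step 6: flows [0->4,1->4,2->4,3->4] -> levels [6 4 6 6 8]
  -> period-2 cycle (repeats step 4); tank 4 never drops to <=3
Tank 4 never reaches <=3 within 15 steps

Answer: -1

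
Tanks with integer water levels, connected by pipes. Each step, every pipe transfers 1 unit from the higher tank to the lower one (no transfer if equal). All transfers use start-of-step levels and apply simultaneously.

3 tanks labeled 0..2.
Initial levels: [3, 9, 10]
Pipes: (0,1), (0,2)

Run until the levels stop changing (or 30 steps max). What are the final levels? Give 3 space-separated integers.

Answer: 6 8 8

Derivation:
Step 1: flows [1->0,2->0] -> levels [5 8 9]
Step 2: flows [1->0,2->0] -> levels [7 7 8]
Step 3: flows [0=1,2->0] -> levels [8 7 7]
Step 4: flows [0->1,0->2] -> levels [6 8 8]
Step 5: flows [1->0,2->0] -> levels [8 7 7]
  -> period-2 cycle: step 5 state = step 3 state; never stabilizes
  -> state at step 30: (30-3) mod 2 = 1, same as step 4 -> [6 8 8]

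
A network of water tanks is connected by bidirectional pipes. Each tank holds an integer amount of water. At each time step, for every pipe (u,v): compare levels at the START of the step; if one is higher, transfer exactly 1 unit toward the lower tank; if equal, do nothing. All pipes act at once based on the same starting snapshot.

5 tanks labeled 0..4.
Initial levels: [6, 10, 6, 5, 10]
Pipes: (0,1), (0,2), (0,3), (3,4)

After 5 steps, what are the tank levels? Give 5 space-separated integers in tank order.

Step 1: flows [1->0,0=2,0->3,4->3] -> levels [6 9 6 7 9]
Step 2: flows [1->0,0=2,3->0,4->3] -> levels [8 8 6 7 8]
Step 3: flows [0=1,0->2,0->3,4->3] -> levels [6 8 7 9 7]
Step 4: flows [1->0,2->0,3->0,3->4] -> levels [9 7 6 7 8]
Step 5: flows [0->1,0->2,0->3,4->3] -> levels [6 8 7 9 7]

Answer: 6 8 7 9 7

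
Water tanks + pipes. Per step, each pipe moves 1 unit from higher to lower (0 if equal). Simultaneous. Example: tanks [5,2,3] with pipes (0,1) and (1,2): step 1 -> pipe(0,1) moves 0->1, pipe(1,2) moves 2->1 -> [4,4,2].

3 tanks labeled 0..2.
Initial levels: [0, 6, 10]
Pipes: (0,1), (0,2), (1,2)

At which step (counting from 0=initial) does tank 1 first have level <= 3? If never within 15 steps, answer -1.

Step 1: flows [1->0,2->0,2->1] -> levels [2 6 8]
Step 2: flows [1->0,2->0,2->1] -> levels [4 6 6]
Step 3: flows [1->0,2->0,1=2] -> levels [6 5 5]
Step 4: flows [0->1,0->2,1=2] -> levels [4 6 6]
  -> period-2 cycle (repeats step 2); tank 1 never drops to <=3
Tank 1 never reaches <=3 within 15 steps

Answer: -1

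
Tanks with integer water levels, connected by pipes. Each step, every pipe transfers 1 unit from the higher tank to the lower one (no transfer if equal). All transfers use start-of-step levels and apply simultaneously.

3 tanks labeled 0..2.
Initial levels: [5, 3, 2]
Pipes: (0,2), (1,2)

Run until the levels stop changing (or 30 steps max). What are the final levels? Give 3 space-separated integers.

Step 1: flows [0->2,1->2] -> levels [4 2 4]
Step 2: flows [0=2,2->1] -> levels [4 3 3]
Step 3: flows [0->2,1=2] -> levels [3 3 4]
Step 4: flows [2->0,2->1] -> levels [4 4 2]
Step 5: flows [0->2,1->2] -> levels [3 3 4]
  -> period-2 cycle: step 5 state = step 3 state; never stabilizes
  -> state at step 30: (30-3) mod 2 = 1, same as step 4 -> [4 4 2]

Answer: 4 4 2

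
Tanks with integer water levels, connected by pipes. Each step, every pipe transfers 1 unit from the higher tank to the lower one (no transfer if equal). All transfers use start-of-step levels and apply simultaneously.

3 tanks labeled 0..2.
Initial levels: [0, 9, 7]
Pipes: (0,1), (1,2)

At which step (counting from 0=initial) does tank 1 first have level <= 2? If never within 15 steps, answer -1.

Step 1: flows [1->0,1->2] -> levels [1 7 8]
Step 2: flows [1->0,2->1] -> levels [2 7 7]
Step 3: flows [1->0,1=2] -> levels [3 6 7]
Step 4: flows [1->0,2->1] -> levels [4 6 6]
Step 5: flows [1->0,1=2] -> levels [5 5 6]
Step 6: flows [0=1,2->1] -> levels [5 6 5]
Step 7: flows [1->0,1->2] -> levels [6 4 6]
Step 8: flows [0->1,2->1] -> levels [5 6 5]
  -> period-2 cycle (repeats step 6); tank 1 never drops to <=2
Tank 1 never reaches <=2 within 15 steps

Answer: -1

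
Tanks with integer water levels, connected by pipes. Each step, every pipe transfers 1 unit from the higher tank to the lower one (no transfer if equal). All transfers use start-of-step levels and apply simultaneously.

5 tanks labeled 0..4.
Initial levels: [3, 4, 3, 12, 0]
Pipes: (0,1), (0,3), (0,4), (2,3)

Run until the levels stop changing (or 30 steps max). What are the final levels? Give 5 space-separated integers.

Step 1: flows [1->0,3->0,0->4,3->2] -> levels [4 3 4 10 1]
Step 2: flows [0->1,3->0,0->4,3->2] -> levels [3 4 5 8 2]
Step 3: flows [1->0,3->0,0->4,3->2] -> levels [4 3 6 6 3]
Step 4: flows [0->1,3->0,0->4,2=3] -> levels [3 4 6 5 4]
Step 5: flows [1->0,3->0,4->0,2->3] -> levels [6 3 5 5 3]
Step 6: flows [0->1,0->3,0->4,2=3] -> levels [3 4 5 6 4]
Step 7: flows [1->0,3->0,4->0,3->2] -> levels [6 3 6 4 3]
Step 8: flows [0->1,0->3,0->4,2->3] -> levels [3 4 5 6 4]
  -> period-2 cycle: step 8 state = step 6 state; never stabilizes
  -> state at step 30: (30-6) mod 2 = 0, same as step 6 -> [3 4 5 6 4]

Answer: 3 4 5 6 4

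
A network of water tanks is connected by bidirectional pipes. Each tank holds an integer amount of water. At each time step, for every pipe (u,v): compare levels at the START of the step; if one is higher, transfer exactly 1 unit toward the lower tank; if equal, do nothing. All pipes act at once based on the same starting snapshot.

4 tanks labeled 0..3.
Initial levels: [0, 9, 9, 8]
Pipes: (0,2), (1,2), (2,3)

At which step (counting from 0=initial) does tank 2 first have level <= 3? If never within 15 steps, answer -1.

Answer: -1

Derivation:
Step 1: flows [2->0,1=2,2->3] -> levels [1 9 7 9]
Step 2: flows [2->0,1->2,3->2] -> levels [2 8 8 8]
Step 3: flows [2->0,1=2,2=3] -> levels [3 8 7 8]
Step 4: flows [2->0,1->2,3->2] -> levels [4 7 8 7]
Step 5: flows [2->0,2->1,2->3] -> levels [5 8 5 8]
Step 6: flows [0=2,1->2,3->2] -> levels [5 7 7 7]
Step 7: flows [2->0,1=2,2=3] -> levels [6 7 6 7]
Step 8: flows [0=2,1->2,3->2] -> levels [6 6 8 6]
Step 9: flows [2->0,2->1,2->3] -> levels [7 7 5 7]
Step 10: flows [0->2,1->2,3->2] -> levels [6 6 8 6]
  -> period-2 cycle (repeats step 8); tank 2 never drops to <=3
Tank 2 never reaches <=3 within 15 steps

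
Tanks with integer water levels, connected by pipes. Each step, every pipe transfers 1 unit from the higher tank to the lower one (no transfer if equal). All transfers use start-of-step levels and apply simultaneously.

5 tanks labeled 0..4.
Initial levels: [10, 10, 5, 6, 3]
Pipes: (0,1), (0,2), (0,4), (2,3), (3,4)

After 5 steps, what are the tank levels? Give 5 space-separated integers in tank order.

Answer: 6 7 7 6 8

Derivation:
Step 1: flows [0=1,0->2,0->4,3->2,3->4] -> levels [8 10 7 4 5]
Step 2: flows [1->0,0->2,0->4,2->3,4->3] -> levels [7 9 7 6 5]
Step 3: flows [1->0,0=2,0->4,2->3,3->4] -> levels [7 8 6 6 7]
Step 4: flows [1->0,0->2,0=4,2=3,4->3] -> levels [7 7 7 7 6]
Step 5: flows [0=1,0=2,0->4,2=3,3->4] -> levels [6 7 7 6 8]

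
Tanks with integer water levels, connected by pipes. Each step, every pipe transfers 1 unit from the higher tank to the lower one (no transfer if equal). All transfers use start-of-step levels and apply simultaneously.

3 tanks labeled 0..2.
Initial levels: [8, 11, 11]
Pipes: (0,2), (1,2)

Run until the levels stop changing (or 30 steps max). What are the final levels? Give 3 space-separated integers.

Step 1: flows [2->0,1=2] -> levels [9 11 10]
Step 2: flows [2->0,1->2] -> levels [10 10 10]
Step 3: flows [0=2,1=2] -> levels [10 10 10]
  -> stable (no change)

Answer: 10 10 10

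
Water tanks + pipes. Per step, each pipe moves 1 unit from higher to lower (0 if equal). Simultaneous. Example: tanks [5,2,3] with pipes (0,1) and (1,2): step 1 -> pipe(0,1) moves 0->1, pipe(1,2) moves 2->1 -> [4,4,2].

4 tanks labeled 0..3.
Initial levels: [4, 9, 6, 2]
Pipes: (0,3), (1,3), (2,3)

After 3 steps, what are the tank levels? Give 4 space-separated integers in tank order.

Step 1: flows [0->3,1->3,2->3] -> levels [3 8 5 5]
Step 2: flows [3->0,1->3,2=3] -> levels [4 7 5 5]
Step 3: flows [3->0,1->3,2=3] -> levels [5 6 5 5]

Answer: 5 6 5 5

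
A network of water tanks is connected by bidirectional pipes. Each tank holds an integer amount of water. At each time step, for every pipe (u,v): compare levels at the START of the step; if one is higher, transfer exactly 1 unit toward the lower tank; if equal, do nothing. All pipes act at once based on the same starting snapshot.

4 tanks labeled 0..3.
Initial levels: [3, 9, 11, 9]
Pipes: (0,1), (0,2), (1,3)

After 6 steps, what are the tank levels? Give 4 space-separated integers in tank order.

Answer: 7 9 9 7

Derivation:
Step 1: flows [1->0,2->0,1=3] -> levels [5 8 10 9]
Step 2: flows [1->0,2->0,3->1] -> levels [7 8 9 8]
Step 3: flows [1->0,2->0,1=3] -> levels [9 7 8 8]
Step 4: flows [0->1,0->2,3->1] -> levels [7 9 9 7]
Step 5: flows [1->0,2->0,1->3] -> levels [9 7 8 8]
  -> period-2 cycle: step 5 state = step 3 state
  -> state at step 6: (6-3) mod 2 = 1, same as step 4 -> [7 9 9 7]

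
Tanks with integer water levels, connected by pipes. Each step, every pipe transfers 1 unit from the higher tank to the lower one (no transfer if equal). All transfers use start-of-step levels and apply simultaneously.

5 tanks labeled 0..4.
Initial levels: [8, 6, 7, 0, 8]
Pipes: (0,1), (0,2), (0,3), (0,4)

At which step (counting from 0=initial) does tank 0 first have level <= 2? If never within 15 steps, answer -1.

Answer: -1

Derivation:
Step 1: flows [0->1,0->2,0->3,0=4] -> levels [5 7 8 1 8]
Step 2: flows [1->0,2->0,0->3,4->0] -> levels [7 6 7 2 7]
Step 3: flows [0->1,0=2,0->3,0=4] -> levels [5 7 7 3 7]
Step 4: flows [1->0,2->0,0->3,4->0] -> levels [7 6 6 4 6]
Step 5: flows [0->1,0->2,0->3,0->4] -> levels [3 7 7 5 7]
Step 6: flows [1->0,2->0,3->0,4->0] -> levels [7 6 6 4 6]
  -> period-2 cycle (repeats step 4); tank 0 never drops to <=2
Tank 0 never reaches <=2 within 15 steps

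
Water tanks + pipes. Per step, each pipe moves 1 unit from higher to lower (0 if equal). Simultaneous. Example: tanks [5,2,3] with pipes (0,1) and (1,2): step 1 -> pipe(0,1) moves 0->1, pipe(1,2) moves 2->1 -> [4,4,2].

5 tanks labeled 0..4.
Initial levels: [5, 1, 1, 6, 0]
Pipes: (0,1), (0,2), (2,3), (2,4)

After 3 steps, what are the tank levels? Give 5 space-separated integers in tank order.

Step 1: flows [0->1,0->2,3->2,2->4] -> levels [3 2 2 5 1]
Step 2: flows [0->1,0->2,3->2,2->4] -> levels [1 3 3 4 2]
Step 3: flows [1->0,2->0,3->2,2->4] -> levels [3 2 2 3 3]

Answer: 3 2 2 3 3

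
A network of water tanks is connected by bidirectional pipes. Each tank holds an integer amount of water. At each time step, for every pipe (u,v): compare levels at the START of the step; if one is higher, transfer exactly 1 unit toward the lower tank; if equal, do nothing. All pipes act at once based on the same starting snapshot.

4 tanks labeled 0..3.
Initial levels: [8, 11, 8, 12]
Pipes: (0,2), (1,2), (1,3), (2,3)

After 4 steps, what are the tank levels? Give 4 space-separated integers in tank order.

Step 1: flows [0=2,1->2,3->1,3->2] -> levels [8 11 10 10]
Step 2: flows [2->0,1->2,1->3,2=3] -> levels [9 9 10 11]
Step 3: flows [2->0,2->1,3->1,3->2] -> levels [10 11 9 9]
Step 4: flows [0->2,1->2,1->3,2=3] -> levels [9 9 11 10]

Answer: 9 9 11 10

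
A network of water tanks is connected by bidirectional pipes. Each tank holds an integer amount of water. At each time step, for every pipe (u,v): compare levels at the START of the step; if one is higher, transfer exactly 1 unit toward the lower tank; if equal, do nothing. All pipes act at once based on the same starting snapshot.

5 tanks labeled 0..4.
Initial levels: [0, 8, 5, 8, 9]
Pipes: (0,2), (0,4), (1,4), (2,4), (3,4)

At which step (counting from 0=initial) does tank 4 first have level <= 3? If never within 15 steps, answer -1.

Step 1: flows [2->0,4->0,4->1,4->2,4->3] -> levels [2 9 5 9 5]
Step 2: flows [2->0,4->0,1->4,2=4,3->4] -> levels [4 8 4 8 6]
Step 3: flows [0=2,4->0,1->4,4->2,3->4] -> levels [5 7 5 7 6]
Step 4: flows [0=2,4->0,1->4,4->2,3->4] -> levels [6 6 6 6 6]
Step 5: flows [0=2,0=4,1=4,2=4,3=4] -> levels [6 6 6 6 6]
  -> stable; tank 4 stays at 6 > 3
Tank 4 never reaches <=3 within 15 steps

Answer: -1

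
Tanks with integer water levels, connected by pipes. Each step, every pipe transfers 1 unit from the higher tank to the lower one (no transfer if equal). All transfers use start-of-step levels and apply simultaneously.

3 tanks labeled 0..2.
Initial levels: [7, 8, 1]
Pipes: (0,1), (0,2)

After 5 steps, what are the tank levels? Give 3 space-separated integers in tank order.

Answer: 6 5 5

Derivation:
Step 1: flows [1->0,0->2] -> levels [7 7 2]
Step 2: flows [0=1,0->2] -> levels [6 7 3]
Step 3: flows [1->0,0->2] -> levels [6 6 4]
Step 4: flows [0=1,0->2] -> levels [5 6 5]
Step 5: flows [1->0,0=2] -> levels [6 5 5]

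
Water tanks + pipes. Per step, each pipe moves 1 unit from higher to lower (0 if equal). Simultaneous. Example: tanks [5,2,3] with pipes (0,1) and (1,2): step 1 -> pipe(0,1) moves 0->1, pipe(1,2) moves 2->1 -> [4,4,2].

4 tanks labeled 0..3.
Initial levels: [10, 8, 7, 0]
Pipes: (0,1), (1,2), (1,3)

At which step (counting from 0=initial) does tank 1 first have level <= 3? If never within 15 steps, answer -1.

Answer: -1

Derivation:
Step 1: flows [0->1,1->2,1->3] -> levels [9 7 8 1]
Step 2: flows [0->1,2->1,1->3] -> levels [8 8 7 2]
Step 3: flows [0=1,1->2,1->3] -> levels [8 6 8 3]
Step 4: flows [0->1,2->1,1->3] -> levels [7 7 7 4]
Step 5: flows [0=1,1=2,1->3] -> levels [7 6 7 5]
Step 6: flows [0->1,2->1,1->3] -> levels [6 7 6 6]
Step 7: flows [1->0,1->2,1->3] -> levels [7 4 7 7]
Step 8: flows [0->1,2->1,3->1] -> levels [6 7 6 6]
  -> period-2 cycle (repeats step 6); tank 1 never drops to <=3
Tank 1 never reaches <=3 within 15 steps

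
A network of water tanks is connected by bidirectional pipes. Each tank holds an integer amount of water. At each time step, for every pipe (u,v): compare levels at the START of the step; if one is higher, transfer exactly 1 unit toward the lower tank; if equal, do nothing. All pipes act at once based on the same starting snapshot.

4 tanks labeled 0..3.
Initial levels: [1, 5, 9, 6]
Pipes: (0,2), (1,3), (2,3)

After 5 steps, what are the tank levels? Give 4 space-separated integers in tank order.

Step 1: flows [2->0,3->1,2->3] -> levels [2 6 7 6]
Step 2: flows [2->0,1=3,2->3] -> levels [3 6 5 7]
Step 3: flows [2->0,3->1,3->2] -> levels [4 7 5 5]
Step 4: flows [2->0,1->3,2=3] -> levels [5 6 4 6]
Step 5: flows [0->2,1=3,3->2] -> levels [4 6 6 5]

Answer: 4 6 6 5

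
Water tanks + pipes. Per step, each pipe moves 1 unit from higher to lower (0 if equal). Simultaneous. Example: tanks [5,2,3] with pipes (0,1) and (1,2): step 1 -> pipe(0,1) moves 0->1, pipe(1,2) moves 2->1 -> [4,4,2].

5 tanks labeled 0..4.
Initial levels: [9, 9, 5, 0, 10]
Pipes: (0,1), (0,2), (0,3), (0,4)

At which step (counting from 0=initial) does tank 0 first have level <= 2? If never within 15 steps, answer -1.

Answer: -1

Derivation:
Step 1: flows [0=1,0->2,0->3,4->0] -> levels [8 9 6 1 9]
Step 2: flows [1->0,0->2,0->3,4->0] -> levels [8 8 7 2 8]
Step 3: flows [0=1,0->2,0->3,0=4] -> levels [6 8 8 3 8]
Step 4: flows [1->0,2->0,0->3,4->0] -> levels [8 7 7 4 7]
Step 5: flows [0->1,0->2,0->3,0->4] -> levels [4 8 8 5 8]
Step 6: flows [1->0,2->0,3->0,4->0] -> levels [8 7 7 4 7]
  -> period-2 cycle (repeats step 4); tank 0 never drops to <=2
Tank 0 never reaches <=2 within 15 steps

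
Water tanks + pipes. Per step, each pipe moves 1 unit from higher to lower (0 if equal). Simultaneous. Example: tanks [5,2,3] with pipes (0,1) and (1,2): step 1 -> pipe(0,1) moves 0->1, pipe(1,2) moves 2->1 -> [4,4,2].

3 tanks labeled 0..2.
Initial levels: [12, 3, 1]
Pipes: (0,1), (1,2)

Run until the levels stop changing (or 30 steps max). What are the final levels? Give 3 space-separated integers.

Answer: 6 4 6

Derivation:
Step 1: flows [0->1,1->2] -> levels [11 3 2]
Step 2: flows [0->1,1->2] -> levels [10 3 3]
Step 3: flows [0->1,1=2] -> levels [9 4 3]
Step 4: flows [0->1,1->2] -> levels [8 4 4]
Step 5: flows [0->1,1=2] -> levels [7 5 4]
Step 6: flows [0->1,1->2] -> levels [6 5 5]
Step 7: flows [0->1,1=2] -> levels [5 6 5]
Step 8: flows [1->0,1->2] -> levels [6 4 6]
Step 9: flows [0->1,2->1] -> levels [5 6 5]
  -> period-2 cycle: step 9 state = step 7 state; never stabilizes
  -> state at step 30: (30-7) mod 2 = 1, same as step 8 -> [6 4 6]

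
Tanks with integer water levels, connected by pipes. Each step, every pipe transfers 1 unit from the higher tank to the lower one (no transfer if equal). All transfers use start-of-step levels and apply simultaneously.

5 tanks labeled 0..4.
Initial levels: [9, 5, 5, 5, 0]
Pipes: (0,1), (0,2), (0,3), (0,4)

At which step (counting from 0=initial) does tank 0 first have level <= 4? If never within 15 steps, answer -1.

Step 1: flows [0->1,0->2,0->3,0->4] -> levels [5 6 6 6 1]
Step 2: flows [1->0,2->0,3->0,0->4] -> levels [7 5 5 5 2]
Step 3: flows [0->1,0->2,0->3,0->4] -> levels [3 6 6 6 3]
Tank 0 first reaches <=4 at step 3

Answer: 3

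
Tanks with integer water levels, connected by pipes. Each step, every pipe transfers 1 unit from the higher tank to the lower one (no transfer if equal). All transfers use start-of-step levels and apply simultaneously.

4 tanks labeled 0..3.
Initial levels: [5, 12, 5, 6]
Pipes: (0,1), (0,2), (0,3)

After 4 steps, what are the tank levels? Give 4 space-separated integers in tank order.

Answer: 6 8 7 7

Derivation:
Step 1: flows [1->0,0=2,3->0] -> levels [7 11 5 5]
Step 2: flows [1->0,0->2,0->3] -> levels [6 10 6 6]
Step 3: flows [1->0,0=2,0=3] -> levels [7 9 6 6]
Step 4: flows [1->0,0->2,0->3] -> levels [6 8 7 7]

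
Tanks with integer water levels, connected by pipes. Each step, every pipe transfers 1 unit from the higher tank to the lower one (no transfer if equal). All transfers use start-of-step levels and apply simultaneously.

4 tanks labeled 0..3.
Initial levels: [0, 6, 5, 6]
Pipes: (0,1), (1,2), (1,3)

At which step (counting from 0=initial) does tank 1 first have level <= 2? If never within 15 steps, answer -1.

Step 1: flows [1->0,1->2,1=3] -> levels [1 4 6 6]
Step 2: flows [1->0,2->1,3->1] -> levels [2 5 5 5]
Step 3: flows [1->0,1=2,1=3] -> levels [3 4 5 5]
Step 4: flows [1->0,2->1,3->1] -> levels [4 5 4 4]
Step 5: flows [1->0,1->2,1->3] -> levels [5 2 5 5]
Tank 1 first reaches <=2 at step 5

Answer: 5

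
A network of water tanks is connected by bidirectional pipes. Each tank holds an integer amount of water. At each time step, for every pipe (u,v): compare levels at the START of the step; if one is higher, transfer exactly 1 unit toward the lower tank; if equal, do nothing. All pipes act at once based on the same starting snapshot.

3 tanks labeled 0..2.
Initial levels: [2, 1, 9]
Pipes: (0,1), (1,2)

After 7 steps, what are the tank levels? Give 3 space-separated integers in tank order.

Step 1: flows [0->1,2->1] -> levels [1 3 8]
Step 2: flows [1->0,2->1] -> levels [2 3 7]
Step 3: flows [1->0,2->1] -> levels [3 3 6]
Step 4: flows [0=1,2->1] -> levels [3 4 5]
Step 5: flows [1->0,2->1] -> levels [4 4 4]
Step 6: flows [0=1,1=2] -> levels [4 4 4]
  -> stable; steps 7..7 unchanged -> [4 4 4]

Answer: 4 4 4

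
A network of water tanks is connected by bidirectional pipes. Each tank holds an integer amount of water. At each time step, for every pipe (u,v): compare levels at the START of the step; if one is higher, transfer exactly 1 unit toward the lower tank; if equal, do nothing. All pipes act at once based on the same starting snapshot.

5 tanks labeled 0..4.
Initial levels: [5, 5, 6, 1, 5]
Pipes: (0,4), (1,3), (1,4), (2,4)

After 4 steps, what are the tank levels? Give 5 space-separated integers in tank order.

Step 1: flows [0=4,1->3,1=4,2->4] -> levels [5 4 5 2 6]
Step 2: flows [4->0,1->3,4->1,4->2] -> levels [6 4 6 3 3]
Step 3: flows [0->4,1->3,1->4,2->4] -> levels [5 2 5 4 6]
Step 4: flows [4->0,3->1,4->1,4->2] -> levels [6 4 6 3 3]

Answer: 6 4 6 3 3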